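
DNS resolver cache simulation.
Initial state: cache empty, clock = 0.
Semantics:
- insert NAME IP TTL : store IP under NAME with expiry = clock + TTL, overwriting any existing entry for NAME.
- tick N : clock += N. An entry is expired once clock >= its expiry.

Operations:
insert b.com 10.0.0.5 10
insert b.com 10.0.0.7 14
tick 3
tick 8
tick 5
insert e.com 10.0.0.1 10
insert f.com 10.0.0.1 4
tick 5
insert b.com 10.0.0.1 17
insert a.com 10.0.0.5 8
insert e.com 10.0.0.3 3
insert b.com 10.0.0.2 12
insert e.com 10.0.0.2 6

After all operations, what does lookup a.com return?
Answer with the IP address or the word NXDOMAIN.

Answer: 10.0.0.5

Derivation:
Op 1: insert b.com -> 10.0.0.5 (expiry=0+10=10). clock=0
Op 2: insert b.com -> 10.0.0.7 (expiry=0+14=14). clock=0
Op 3: tick 3 -> clock=3.
Op 4: tick 8 -> clock=11.
Op 5: tick 5 -> clock=16. purged={b.com}
Op 6: insert e.com -> 10.0.0.1 (expiry=16+10=26). clock=16
Op 7: insert f.com -> 10.0.0.1 (expiry=16+4=20). clock=16
Op 8: tick 5 -> clock=21. purged={f.com}
Op 9: insert b.com -> 10.0.0.1 (expiry=21+17=38). clock=21
Op 10: insert a.com -> 10.0.0.5 (expiry=21+8=29). clock=21
Op 11: insert e.com -> 10.0.0.3 (expiry=21+3=24). clock=21
Op 12: insert b.com -> 10.0.0.2 (expiry=21+12=33). clock=21
Op 13: insert e.com -> 10.0.0.2 (expiry=21+6=27). clock=21
lookup a.com: present, ip=10.0.0.5 expiry=29 > clock=21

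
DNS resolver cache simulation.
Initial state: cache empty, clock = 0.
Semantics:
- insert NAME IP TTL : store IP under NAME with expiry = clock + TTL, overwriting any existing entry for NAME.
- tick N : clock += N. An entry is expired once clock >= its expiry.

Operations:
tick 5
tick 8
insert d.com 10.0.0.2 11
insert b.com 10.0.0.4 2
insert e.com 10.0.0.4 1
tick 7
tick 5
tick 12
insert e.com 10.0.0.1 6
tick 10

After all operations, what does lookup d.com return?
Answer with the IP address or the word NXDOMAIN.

Answer: NXDOMAIN

Derivation:
Op 1: tick 5 -> clock=5.
Op 2: tick 8 -> clock=13.
Op 3: insert d.com -> 10.0.0.2 (expiry=13+11=24). clock=13
Op 4: insert b.com -> 10.0.0.4 (expiry=13+2=15). clock=13
Op 5: insert e.com -> 10.0.0.4 (expiry=13+1=14). clock=13
Op 6: tick 7 -> clock=20. purged={b.com,e.com}
Op 7: tick 5 -> clock=25. purged={d.com}
Op 8: tick 12 -> clock=37.
Op 9: insert e.com -> 10.0.0.1 (expiry=37+6=43). clock=37
Op 10: tick 10 -> clock=47. purged={e.com}
lookup d.com: not in cache (expired or never inserted)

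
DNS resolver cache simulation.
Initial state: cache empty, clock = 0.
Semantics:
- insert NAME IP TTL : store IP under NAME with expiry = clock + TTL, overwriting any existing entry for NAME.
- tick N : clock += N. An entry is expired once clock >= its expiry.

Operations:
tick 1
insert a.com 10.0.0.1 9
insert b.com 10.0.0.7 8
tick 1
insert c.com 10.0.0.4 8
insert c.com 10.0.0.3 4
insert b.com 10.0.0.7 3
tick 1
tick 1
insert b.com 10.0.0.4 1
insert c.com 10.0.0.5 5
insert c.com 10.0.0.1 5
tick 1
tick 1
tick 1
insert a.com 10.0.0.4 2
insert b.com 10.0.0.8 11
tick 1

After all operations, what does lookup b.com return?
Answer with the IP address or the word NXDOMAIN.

Answer: 10.0.0.8

Derivation:
Op 1: tick 1 -> clock=1.
Op 2: insert a.com -> 10.0.0.1 (expiry=1+9=10). clock=1
Op 3: insert b.com -> 10.0.0.7 (expiry=1+8=9). clock=1
Op 4: tick 1 -> clock=2.
Op 5: insert c.com -> 10.0.0.4 (expiry=2+8=10). clock=2
Op 6: insert c.com -> 10.0.0.3 (expiry=2+4=6). clock=2
Op 7: insert b.com -> 10.0.0.7 (expiry=2+3=5). clock=2
Op 8: tick 1 -> clock=3.
Op 9: tick 1 -> clock=4.
Op 10: insert b.com -> 10.0.0.4 (expiry=4+1=5). clock=4
Op 11: insert c.com -> 10.0.0.5 (expiry=4+5=9). clock=4
Op 12: insert c.com -> 10.0.0.1 (expiry=4+5=9). clock=4
Op 13: tick 1 -> clock=5. purged={b.com}
Op 14: tick 1 -> clock=6.
Op 15: tick 1 -> clock=7.
Op 16: insert a.com -> 10.0.0.4 (expiry=7+2=9). clock=7
Op 17: insert b.com -> 10.0.0.8 (expiry=7+11=18). clock=7
Op 18: tick 1 -> clock=8.
lookup b.com: present, ip=10.0.0.8 expiry=18 > clock=8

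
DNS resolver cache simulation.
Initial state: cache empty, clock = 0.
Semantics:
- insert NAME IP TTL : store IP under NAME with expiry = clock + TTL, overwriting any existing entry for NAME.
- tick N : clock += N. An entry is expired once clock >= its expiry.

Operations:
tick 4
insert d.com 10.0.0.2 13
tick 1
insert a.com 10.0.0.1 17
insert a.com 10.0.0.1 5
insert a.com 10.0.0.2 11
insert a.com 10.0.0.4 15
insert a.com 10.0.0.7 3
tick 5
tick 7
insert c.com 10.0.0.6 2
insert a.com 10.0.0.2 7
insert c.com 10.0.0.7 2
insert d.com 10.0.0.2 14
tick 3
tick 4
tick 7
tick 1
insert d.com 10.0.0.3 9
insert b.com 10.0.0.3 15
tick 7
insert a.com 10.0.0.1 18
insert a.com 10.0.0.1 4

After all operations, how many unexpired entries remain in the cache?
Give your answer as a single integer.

Op 1: tick 4 -> clock=4.
Op 2: insert d.com -> 10.0.0.2 (expiry=4+13=17). clock=4
Op 3: tick 1 -> clock=5.
Op 4: insert a.com -> 10.0.0.1 (expiry=5+17=22). clock=5
Op 5: insert a.com -> 10.0.0.1 (expiry=5+5=10). clock=5
Op 6: insert a.com -> 10.0.0.2 (expiry=5+11=16). clock=5
Op 7: insert a.com -> 10.0.0.4 (expiry=5+15=20). clock=5
Op 8: insert a.com -> 10.0.0.7 (expiry=5+3=8). clock=5
Op 9: tick 5 -> clock=10. purged={a.com}
Op 10: tick 7 -> clock=17. purged={d.com}
Op 11: insert c.com -> 10.0.0.6 (expiry=17+2=19). clock=17
Op 12: insert a.com -> 10.0.0.2 (expiry=17+7=24). clock=17
Op 13: insert c.com -> 10.0.0.7 (expiry=17+2=19). clock=17
Op 14: insert d.com -> 10.0.0.2 (expiry=17+14=31). clock=17
Op 15: tick 3 -> clock=20. purged={c.com}
Op 16: tick 4 -> clock=24. purged={a.com}
Op 17: tick 7 -> clock=31. purged={d.com}
Op 18: tick 1 -> clock=32.
Op 19: insert d.com -> 10.0.0.3 (expiry=32+9=41). clock=32
Op 20: insert b.com -> 10.0.0.3 (expiry=32+15=47). clock=32
Op 21: tick 7 -> clock=39.
Op 22: insert a.com -> 10.0.0.1 (expiry=39+18=57). clock=39
Op 23: insert a.com -> 10.0.0.1 (expiry=39+4=43). clock=39
Final cache (unexpired): {a.com,b.com,d.com} -> size=3

Answer: 3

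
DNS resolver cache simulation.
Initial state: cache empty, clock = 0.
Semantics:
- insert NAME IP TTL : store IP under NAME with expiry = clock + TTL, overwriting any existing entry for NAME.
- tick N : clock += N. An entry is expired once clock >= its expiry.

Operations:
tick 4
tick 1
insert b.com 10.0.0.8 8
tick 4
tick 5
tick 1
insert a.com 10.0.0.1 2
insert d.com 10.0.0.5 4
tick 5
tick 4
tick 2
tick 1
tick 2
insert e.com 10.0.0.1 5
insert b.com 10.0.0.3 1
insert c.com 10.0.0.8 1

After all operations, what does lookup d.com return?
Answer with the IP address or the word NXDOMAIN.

Answer: NXDOMAIN

Derivation:
Op 1: tick 4 -> clock=4.
Op 2: tick 1 -> clock=5.
Op 3: insert b.com -> 10.0.0.8 (expiry=5+8=13). clock=5
Op 4: tick 4 -> clock=9.
Op 5: tick 5 -> clock=14. purged={b.com}
Op 6: tick 1 -> clock=15.
Op 7: insert a.com -> 10.0.0.1 (expiry=15+2=17). clock=15
Op 8: insert d.com -> 10.0.0.5 (expiry=15+4=19). clock=15
Op 9: tick 5 -> clock=20. purged={a.com,d.com}
Op 10: tick 4 -> clock=24.
Op 11: tick 2 -> clock=26.
Op 12: tick 1 -> clock=27.
Op 13: tick 2 -> clock=29.
Op 14: insert e.com -> 10.0.0.1 (expiry=29+5=34). clock=29
Op 15: insert b.com -> 10.0.0.3 (expiry=29+1=30). clock=29
Op 16: insert c.com -> 10.0.0.8 (expiry=29+1=30). clock=29
lookup d.com: not in cache (expired or never inserted)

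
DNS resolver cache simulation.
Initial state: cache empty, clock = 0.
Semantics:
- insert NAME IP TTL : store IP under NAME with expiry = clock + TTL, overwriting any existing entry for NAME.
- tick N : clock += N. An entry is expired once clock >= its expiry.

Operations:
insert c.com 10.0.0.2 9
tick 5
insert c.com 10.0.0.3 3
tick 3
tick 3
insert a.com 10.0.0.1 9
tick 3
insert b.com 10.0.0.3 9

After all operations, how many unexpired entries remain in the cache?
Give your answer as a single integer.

Op 1: insert c.com -> 10.0.0.2 (expiry=0+9=9). clock=0
Op 2: tick 5 -> clock=5.
Op 3: insert c.com -> 10.0.0.3 (expiry=5+3=8). clock=5
Op 4: tick 3 -> clock=8. purged={c.com}
Op 5: tick 3 -> clock=11.
Op 6: insert a.com -> 10.0.0.1 (expiry=11+9=20). clock=11
Op 7: tick 3 -> clock=14.
Op 8: insert b.com -> 10.0.0.3 (expiry=14+9=23). clock=14
Final cache (unexpired): {a.com,b.com} -> size=2

Answer: 2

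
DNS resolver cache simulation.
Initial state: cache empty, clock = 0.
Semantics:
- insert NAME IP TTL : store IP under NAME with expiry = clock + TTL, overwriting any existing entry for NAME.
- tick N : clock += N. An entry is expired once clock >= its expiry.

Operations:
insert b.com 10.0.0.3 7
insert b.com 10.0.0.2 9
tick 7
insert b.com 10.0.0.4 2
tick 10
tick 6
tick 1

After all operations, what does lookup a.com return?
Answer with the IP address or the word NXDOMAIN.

Answer: NXDOMAIN

Derivation:
Op 1: insert b.com -> 10.0.0.3 (expiry=0+7=7). clock=0
Op 2: insert b.com -> 10.0.0.2 (expiry=0+9=9). clock=0
Op 3: tick 7 -> clock=7.
Op 4: insert b.com -> 10.0.0.4 (expiry=7+2=9). clock=7
Op 5: tick 10 -> clock=17. purged={b.com}
Op 6: tick 6 -> clock=23.
Op 7: tick 1 -> clock=24.
lookup a.com: not in cache (expired or never inserted)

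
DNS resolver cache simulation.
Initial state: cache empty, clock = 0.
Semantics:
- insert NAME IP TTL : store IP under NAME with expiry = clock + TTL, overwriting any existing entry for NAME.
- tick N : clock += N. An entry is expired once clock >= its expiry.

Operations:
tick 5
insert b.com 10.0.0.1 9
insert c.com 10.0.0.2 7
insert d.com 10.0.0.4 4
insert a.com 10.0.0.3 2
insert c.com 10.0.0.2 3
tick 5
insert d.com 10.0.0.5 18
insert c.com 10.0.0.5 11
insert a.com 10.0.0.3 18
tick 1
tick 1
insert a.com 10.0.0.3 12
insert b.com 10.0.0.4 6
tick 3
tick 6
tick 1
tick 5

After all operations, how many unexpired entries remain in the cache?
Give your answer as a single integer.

Op 1: tick 5 -> clock=5.
Op 2: insert b.com -> 10.0.0.1 (expiry=5+9=14). clock=5
Op 3: insert c.com -> 10.0.0.2 (expiry=5+7=12). clock=5
Op 4: insert d.com -> 10.0.0.4 (expiry=5+4=9). clock=5
Op 5: insert a.com -> 10.0.0.3 (expiry=5+2=7). clock=5
Op 6: insert c.com -> 10.0.0.2 (expiry=5+3=8). clock=5
Op 7: tick 5 -> clock=10. purged={a.com,c.com,d.com}
Op 8: insert d.com -> 10.0.0.5 (expiry=10+18=28). clock=10
Op 9: insert c.com -> 10.0.0.5 (expiry=10+11=21). clock=10
Op 10: insert a.com -> 10.0.0.3 (expiry=10+18=28). clock=10
Op 11: tick 1 -> clock=11.
Op 12: tick 1 -> clock=12.
Op 13: insert a.com -> 10.0.0.3 (expiry=12+12=24). clock=12
Op 14: insert b.com -> 10.0.0.4 (expiry=12+6=18). clock=12
Op 15: tick 3 -> clock=15.
Op 16: tick 6 -> clock=21. purged={b.com,c.com}
Op 17: tick 1 -> clock=22.
Op 18: tick 5 -> clock=27. purged={a.com}
Final cache (unexpired): {d.com} -> size=1

Answer: 1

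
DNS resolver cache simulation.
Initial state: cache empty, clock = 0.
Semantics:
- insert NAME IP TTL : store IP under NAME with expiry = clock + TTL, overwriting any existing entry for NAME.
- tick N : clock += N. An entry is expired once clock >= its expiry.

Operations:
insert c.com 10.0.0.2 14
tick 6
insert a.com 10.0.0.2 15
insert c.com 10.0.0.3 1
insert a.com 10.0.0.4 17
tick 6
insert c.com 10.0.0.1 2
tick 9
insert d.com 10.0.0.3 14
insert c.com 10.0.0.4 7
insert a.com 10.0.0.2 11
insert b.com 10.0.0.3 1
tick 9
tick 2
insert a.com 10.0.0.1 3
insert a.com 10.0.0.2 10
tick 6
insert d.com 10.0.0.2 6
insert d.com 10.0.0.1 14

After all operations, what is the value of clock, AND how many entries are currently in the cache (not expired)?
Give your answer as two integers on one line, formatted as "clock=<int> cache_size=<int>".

Answer: clock=38 cache_size=2

Derivation:
Op 1: insert c.com -> 10.0.0.2 (expiry=0+14=14). clock=0
Op 2: tick 6 -> clock=6.
Op 3: insert a.com -> 10.0.0.2 (expiry=6+15=21). clock=6
Op 4: insert c.com -> 10.0.0.3 (expiry=6+1=7). clock=6
Op 5: insert a.com -> 10.0.0.4 (expiry=6+17=23). clock=6
Op 6: tick 6 -> clock=12. purged={c.com}
Op 7: insert c.com -> 10.0.0.1 (expiry=12+2=14). clock=12
Op 8: tick 9 -> clock=21. purged={c.com}
Op 9: insert d.com -> 10.0.0.3 (expiry=21+14=35). clock=21
Op 10: insert c.com -> 10.0.0.4 (expiry=21+7=28). clock=21
Op 11: insert a.com -> 10.0.0.2 (expiry=21+11=32). clock=21
Op 12: insert b.com -> 10.0.0.3 (expiry=21+1=22). clock=21
Op 13: tick 9 -> clock=30. purged={b.com,c.com}
Op 14: tick 2 -> clock=32. purged={a.com}
Op 15: insert a.com -> 10.0.0.1 (expiry=32+3=35). clock=32
Op 16: insert a.com -> 10.0.0.2 (expiry=32+10=42). clock=32
Op 17: tick 6 -> clock=38. purged={d.com}
Op 18: insert d.com -> 10.0.0.2 (expiry=38+6=44). clock=38
Op 19: insert d.com -> 10.0.0.1 (expiry=38+14=52). clock=38
Final clock = 38
Final cache (unexpired): {a.com,d.com} -> size=2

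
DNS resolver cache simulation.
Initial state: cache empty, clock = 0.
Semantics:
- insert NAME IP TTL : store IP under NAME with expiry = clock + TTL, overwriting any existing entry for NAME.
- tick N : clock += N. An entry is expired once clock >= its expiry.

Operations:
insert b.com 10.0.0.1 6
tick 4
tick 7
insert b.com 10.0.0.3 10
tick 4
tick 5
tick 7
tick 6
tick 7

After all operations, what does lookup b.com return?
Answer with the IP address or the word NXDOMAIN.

Op 1: insert b.com -> 10.0.0.1 (expiry=0+6=6). clock=0
Op 2: tick 4 -> clock=4.
Op 3: tick 7 -> clock=11. purged={b.com}
Op 4: insert b.com -> 10.0.0.3 (expiry=11+10=21). clock=11
Op 5: tick 4 -> clock=15.
Op 6: tick 5 -> clock=20.
Op 7: tick 7 -> clock=27. purged={b.com}
Op 8: tick 6 -> clock=33.
Op 9: tick 7 -> clock=40.
lookup b.com: not in cache (expired or never inserted)

Answer: NXDOMAIN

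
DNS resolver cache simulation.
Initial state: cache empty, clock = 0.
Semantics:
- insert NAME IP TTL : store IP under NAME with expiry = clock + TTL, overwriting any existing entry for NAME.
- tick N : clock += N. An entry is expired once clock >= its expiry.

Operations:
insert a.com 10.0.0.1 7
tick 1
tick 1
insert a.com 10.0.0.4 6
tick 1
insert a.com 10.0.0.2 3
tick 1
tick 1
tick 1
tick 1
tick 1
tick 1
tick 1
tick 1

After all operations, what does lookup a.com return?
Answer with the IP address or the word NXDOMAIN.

Answer: NXDOMAIN

Derivation:
Op 1: insert a.com -> 10.0.0.1 (expiry=0+7=7). clock=0
Op 2: tick 1 -> clock=1.
Op 3: tick 1 -> clock=2.
Op 4: insert a.com -> 10.0.0.4 (expiry=2+6=8). clock=2
Op 5: tick 1 -> clock=3.
Op 6: insert a.com -> 10.0.0.2 (expiry=3+3=6). clock=3
Op 7: tick 1 -> clock=4.
Op 8: tick 1 -> clock=5.
Op 9: tick 1 -> clock=6. purged={a.com}
Op 10: tick 1 -> clock=7.
Op 11: tick 1 -> clock=8.
Op 12: tick 1 -> clock=9.
Op 13: tick 1 -> clock=10.
Op 14: tick 1 -> clock=11.
lookup a.com: not in cache (expired or never inserted)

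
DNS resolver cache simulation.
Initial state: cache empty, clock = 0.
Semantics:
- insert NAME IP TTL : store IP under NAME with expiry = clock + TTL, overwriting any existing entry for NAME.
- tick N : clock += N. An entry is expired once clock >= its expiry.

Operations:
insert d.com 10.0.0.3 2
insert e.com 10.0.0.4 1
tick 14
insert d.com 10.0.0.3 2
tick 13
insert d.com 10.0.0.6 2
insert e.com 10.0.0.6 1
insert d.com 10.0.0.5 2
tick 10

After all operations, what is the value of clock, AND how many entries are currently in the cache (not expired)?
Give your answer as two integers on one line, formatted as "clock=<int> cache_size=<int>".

Op 1: insert d.com -> 10.0.0.3 (expiry=0+2=2). clock=0
Op 2: insert e.com -> 10.0.0.4 (expiry=0+1=1). clock=0
Op 3: tick 14 -> clock=14. purged={d.com,e.com}
Op 4: insert d.com -> 10.0.0.3 (expiry=14+2=16). clock=14
Op 5: tick 13 -> clock=27. purged={d.com}
Op 6: insert d.com -> 10.0.0.6 (expiry=27+2=29). clock=27
Op 7: insert e.com -> 10.0.0.6 (expiry=27+1=28). clock=27
Op 8: insert d.com -> 10.0.0.5 (expiry=27+2=29). clock=27
Op 9: tick 10 -> clock=37. purged={d.com,e.com}
Final clock = 37
Final cache (unexpired): {} -> size=0

Answer: clock=37 cache_size=0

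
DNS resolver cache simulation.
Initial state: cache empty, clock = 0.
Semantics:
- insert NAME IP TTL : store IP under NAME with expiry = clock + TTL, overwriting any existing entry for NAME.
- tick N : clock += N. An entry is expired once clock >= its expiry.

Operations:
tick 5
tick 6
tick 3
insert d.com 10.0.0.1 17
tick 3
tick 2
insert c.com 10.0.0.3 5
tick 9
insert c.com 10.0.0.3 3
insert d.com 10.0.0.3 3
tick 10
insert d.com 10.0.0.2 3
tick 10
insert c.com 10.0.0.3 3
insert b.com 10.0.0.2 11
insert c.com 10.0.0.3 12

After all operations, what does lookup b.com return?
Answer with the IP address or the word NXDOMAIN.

Answer: 10.0.0.2

Derivation:
Op 1: tick 5 -> clock=5.
Op 2: tick 6 -> clock=11.
Op 3: tick 3 -> clock=14.
Op 4: insert d.com -> 10.0.0.1 (expiry=14+17=31). clock=14
Op 5: tick 3 -> clock=17.
Op 6: tick 2 -> clock=19.
Op 7: insert c.com -> 10.0.0.3 (expiry=19+5=24). clock=19
Op 8: tick 9 -> clock=28. purged={c.com}
Op 9: insert c.com -> 10.0.0.3 (expiry=28+3=31). clock=28
Op 10: insert d.com -> 10.0.0.3 (expiry=28+3=31). clock=28
Op 11: tick 10 -> clock=38. purged={c.com,d.com}
Op 12: insert d.com -> 10.0.0.2 (expiry=38+3=41). clock=38
Op 13: tick 10 -> clock=48. purged={d.com}
Op 14: insert c.com -> 10.0.0.3 (expiry=48+3=51). clock=48
Op 15: insert b.com -> 10.0.0.2 (expiry=48+11=59). clock=48
Op 16: insert c.com -> 10.0.0.3 (expiry=48+12=60). clock=48
lookup b.com: present, ip=10.0.0.2 expiry=59 > clock=48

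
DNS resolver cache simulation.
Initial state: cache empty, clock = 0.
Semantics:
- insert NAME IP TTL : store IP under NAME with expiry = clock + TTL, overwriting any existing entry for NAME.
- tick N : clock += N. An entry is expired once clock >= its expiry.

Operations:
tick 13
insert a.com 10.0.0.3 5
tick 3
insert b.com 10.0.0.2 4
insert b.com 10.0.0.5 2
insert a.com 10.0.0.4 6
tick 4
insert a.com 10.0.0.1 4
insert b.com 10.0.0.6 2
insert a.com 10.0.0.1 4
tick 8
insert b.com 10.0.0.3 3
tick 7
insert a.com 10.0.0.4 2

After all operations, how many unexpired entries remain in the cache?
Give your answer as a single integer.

Op 1: tick 13 -> clock=13.
Op 2: insert a.com -> 10.0.0.3 (expiry=13+5=18). clock=13
Op 3: tick 3 -> clock=16.
Op 4: insert b.com -> 10.0.0.2 (expiry=16+4=20). clock=16
Op 5: insert b.com -> 10.0.0.5 (expiry=16+2=18). clock=16
Op 6: insert a.com -> 10.0.0.4 (expiry=16+6=22). clock=16
Op 7: tick 4 -> clock=20. purged={b.com}
Op 8: insert a.com -> 10.0.0.1 (expiry=20+4=24). clock=20
Op 9: insert b.com -> 10.0.0.6 (expiry=20+2=22). clock=20
Op 10: insert a.com -> 10.0.0.1 (expiry=20+4=24). clock=20
Op 11: tick 8 -> clock=28. purged={a.com,b.com}
Op 12: insert b.com -> 10.0.0.3 (expiry=28+3=31). clock=28
Op 13: tick 7 -> clock=35. purged={b.com}
Op 14: insert a.com -> 10.0.0.4 (expiry=35+2=37). clock=35
Final cache (unexpired): {a.com} -> size=1

Answer: 1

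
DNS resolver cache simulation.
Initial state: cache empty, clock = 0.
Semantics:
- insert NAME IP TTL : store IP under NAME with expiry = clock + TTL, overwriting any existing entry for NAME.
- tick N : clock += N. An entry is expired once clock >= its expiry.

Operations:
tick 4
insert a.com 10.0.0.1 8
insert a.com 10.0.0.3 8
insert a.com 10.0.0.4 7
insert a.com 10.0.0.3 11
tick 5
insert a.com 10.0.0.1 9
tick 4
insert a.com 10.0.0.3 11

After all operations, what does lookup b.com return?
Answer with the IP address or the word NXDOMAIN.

Op 1: tick 4 -> clock=4.
Op 2: insert a.com -> 10.0.0.1 (expiry=4+8=12). clock=4
Op 3: insert a.com -> 10.0.0.3 (expiry=4+8=12). clock=4
Op 4: insert a.com -> 10.0.0.4 (expiry=4+7=11). clock=4
Op 5: insert a.com -> 10.0.0.3 (expiry=4+11=15). clock=4
Op 6: tick 5 -> clock=9.
Op 7: insert a.com -> 10.0.0.1 (expiry=9+9=18). clock=9
Op 8: tick 4 -> clock=13.
Op 9: insert a.com -> 10.0.0.3 (expiry=13+11=24). clock=13
lookup b.com: not in cache (expired or never inserted)

Answer: NXDOMAIN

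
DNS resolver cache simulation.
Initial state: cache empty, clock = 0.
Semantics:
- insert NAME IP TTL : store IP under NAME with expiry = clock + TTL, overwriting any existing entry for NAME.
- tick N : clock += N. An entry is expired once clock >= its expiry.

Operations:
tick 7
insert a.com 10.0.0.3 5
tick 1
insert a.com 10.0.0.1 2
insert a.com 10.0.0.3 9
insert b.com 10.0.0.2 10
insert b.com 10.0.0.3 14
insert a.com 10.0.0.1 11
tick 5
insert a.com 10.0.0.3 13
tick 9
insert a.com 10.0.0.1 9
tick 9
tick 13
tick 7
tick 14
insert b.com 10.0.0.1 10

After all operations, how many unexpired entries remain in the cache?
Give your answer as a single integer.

Answer: 1

Derivation:
Op 1: tick 7 -> clock=7.
Op 2: insert a.com -> 10.0.0.3 (expiry=7+5=12). clock=7
Op 3: tick 1 -> clock=8.
Op 4: insert a.com -> 10.0.0.1 (expiry=8+2=10). clock=8
Op 5: insert a.com -> 10.0.0.3 (expiry=8+9=17). clock=8
Op 6: insert b.com -> 10.0.0.2 (expiry=8+10=18). clock=8
Op 7: insert b.com -> 10.0.0.3 (expiry=8+14=22). clock=8
Op 8: insert a.com -> 10.0.0.1 (expiry=8+11=19). clock=8
Op 9: tick 5 -> clock=13.
Op 10: insert a.com -> 10.0.0.3 (expiry=13+13=26). clock=13
Op 11: tick 9 -> clock=22. purged={b.com}
Op 12: insert a.com -> 10.0.0.1 (expiry=22+9=31). clock=22
Op 13: tick 9 -> clock=31. purged={a.com}
Op 14: tick 13 -> clock=44.
Op 15: tick 7 -> clock=51.
Op 16: tick 14 -> clock=65.
Op 17: insert b.com -> 10.0.0.1 (expiry=65+10=75). clock=65
Final cache (unexpired): {b.com} -> size=1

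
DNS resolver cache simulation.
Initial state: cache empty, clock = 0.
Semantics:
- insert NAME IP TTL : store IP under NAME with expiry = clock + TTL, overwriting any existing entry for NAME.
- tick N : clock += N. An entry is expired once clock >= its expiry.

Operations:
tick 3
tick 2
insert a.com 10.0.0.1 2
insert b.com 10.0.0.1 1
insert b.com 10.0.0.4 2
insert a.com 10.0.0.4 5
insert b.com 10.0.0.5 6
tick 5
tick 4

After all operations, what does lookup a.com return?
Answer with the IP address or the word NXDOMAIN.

Op 1: tick 3 -> clock=3.
Op 2: tick 2 -> clock=5.
Op 3: insert a.com -> 10.0.0.1 (expiry=5+2=7). clock=5
Op 4: insert b.com -> 10.0.0.1 (expiry=5+1=6). clock=5
Op 5: insert b.com -> 10.0.0.4 (expiry=5+2=7). clock=5
Op 6: insert a.com -> 10.0.0.4 (expiry=5+5=10). clock=5
Op 7: insert b.com -> 10.0.0.5 (expiry=5+6=11). clock=5
Op 8: tick 5 -> clock=10. purged={a.com}
Op 9: tick 4 -> clock=14. purged={b.com}
lookup a.com: not in cache (expired or never inserted)

Answer: NXDOMAIN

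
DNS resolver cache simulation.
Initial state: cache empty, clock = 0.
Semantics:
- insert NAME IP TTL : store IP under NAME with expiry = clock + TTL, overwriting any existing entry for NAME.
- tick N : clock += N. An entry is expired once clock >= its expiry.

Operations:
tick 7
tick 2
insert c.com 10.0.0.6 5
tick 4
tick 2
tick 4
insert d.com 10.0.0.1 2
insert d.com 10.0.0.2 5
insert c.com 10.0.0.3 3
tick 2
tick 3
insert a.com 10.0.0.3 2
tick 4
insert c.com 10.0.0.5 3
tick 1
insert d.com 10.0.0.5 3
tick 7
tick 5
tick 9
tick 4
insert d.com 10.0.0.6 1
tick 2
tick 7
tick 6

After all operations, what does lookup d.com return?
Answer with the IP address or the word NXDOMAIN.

Op 1: tick 7 -> clock=7.
Op 2: tick 2 -> clock=9.
Op 3: insert c.com -> 10.0.0.6 (expiry=9+5=14). clock=9
Op 4: tick 4 -> clock=13.
Op 5: tick 2 -> clock=15. purged={c.com}
Op 6: tick 4 -> clock=19.
Op 7: insert d.com -> 10.0.0.1 (expiry=19+2=21). clock=19
Op 8: insert d.com -> 10.0.0.2 (expiry=19+5=24). clock=19
Op 9: insert c.com -> 10.0.0.3 (expiry=19+3=22). clock=19
Op 10: tick 2 -> clock=21.
Op 11: tick 3 -> clock=24. purged={c.com,d.com}
Op 12: insert a.com -> 10.0.0.3 (expiry=24+2=26). clock=24
Op 13: tick 4 -> clock=28. purged={a.com}
Op 14: insert c.com -> 10.0.0.5 (expiry=28+3=31). clock=28
Op 15: tick 1 -> clock=29.
Op 16: insert d.com -> 10.0.0.5 (expiry=29+3=32). clock=29
Op 17: tick 7 -> clock=36. purged={c.com,d.com}
Op 18: tick 5 -> clock=41.
Op 19: tick 9 -> clock=50.
Op 20: tick 4 -> clock=54.
Op 21: insert d.com -> 10.0.0.6 (expiry=54+1=55). clock=54
Op 22: tick 2 -> clock=56. purged={d.com}
Op 23: tick 7 -> clock=63.
Op 24: tick 6 -> clock=69.
lookup d.com: not in cache (expired or never inserted)

Answer: NXDOMAIN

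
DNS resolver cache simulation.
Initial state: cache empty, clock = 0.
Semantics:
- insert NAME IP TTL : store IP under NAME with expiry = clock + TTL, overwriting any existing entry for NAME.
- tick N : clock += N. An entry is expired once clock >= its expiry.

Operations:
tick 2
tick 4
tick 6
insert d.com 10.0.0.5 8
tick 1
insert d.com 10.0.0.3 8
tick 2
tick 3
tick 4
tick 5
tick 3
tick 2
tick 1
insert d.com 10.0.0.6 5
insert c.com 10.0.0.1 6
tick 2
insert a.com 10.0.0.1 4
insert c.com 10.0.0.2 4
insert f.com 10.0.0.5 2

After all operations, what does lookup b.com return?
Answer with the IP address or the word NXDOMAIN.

Op 1: tick 2 -> clock=2.
Op 2: tick 4 -> clock=6.
Op 3: tick 6 -> clock=12.
Op 4: insert d.com -> 10.0.0.5 (expiry=12+8=20). clock=12
Op 5: tick 1 -> clock=13.
Op 6: insert d.com -> 10.0.0.3 (expiry=13+8=21). clock=13
Op 7: tick 2 -> clock=15.
Op 8: tick 3 -> clock=18.
Op 9: tick 4 -> clock=22. purged={d.com}
Op 10: tick 5 -> clock=27.
Op 11: tick 3 -> clock=30.
Op 12: tick 2 -> clock=32.
Op 13: tick 1 -> clock=33.
Op 14: insert d.com -> 10.0.0.6 (expiry=33+5=38). clock=33
Op 15: insert c.com -> 10.0.0.1 (expiry=33+6=39). clock=33
Op 16: tick 2 -> clock=35.
Op 17: insert a.com -> 10.0.0.1 (expiry=35+4=39). clock=35
Op 18: insert c.com -> 10.0.0.2 (expiry=35+4=39). clock=35
Op 19: insert f.com -> 10.0.0.5 (expiry=35+2=37). clock=35
lookup b.com: not in cache (expired or never inserted)

Answer: NXDOMAIN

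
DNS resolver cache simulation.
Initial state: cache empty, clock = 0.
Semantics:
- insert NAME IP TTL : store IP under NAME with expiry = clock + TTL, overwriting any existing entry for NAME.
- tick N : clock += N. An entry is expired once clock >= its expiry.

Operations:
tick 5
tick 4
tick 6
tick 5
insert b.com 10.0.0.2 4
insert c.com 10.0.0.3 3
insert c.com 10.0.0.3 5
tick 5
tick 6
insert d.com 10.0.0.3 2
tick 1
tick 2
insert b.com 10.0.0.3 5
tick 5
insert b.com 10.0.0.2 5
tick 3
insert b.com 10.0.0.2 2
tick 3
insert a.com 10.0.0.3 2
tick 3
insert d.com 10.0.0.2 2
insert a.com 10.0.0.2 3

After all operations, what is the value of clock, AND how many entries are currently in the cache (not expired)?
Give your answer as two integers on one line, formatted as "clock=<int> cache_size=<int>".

Answer: clock=48 cache_size=2

Derivation:
Op 1: tick 5 -> clock=5.
Op 2: tick 4 -> clock=9.
Op 3: tick 6 -> clock=15.
Op 4: tick 5 -> clock=20.
Op 5: insert b.com -> 10.0.0.2 (expiry=20+4=24). clock=20
Op 6: insert c.com -> 10.0.0.3 (expiry=20+3=23). clock=20
Op 7: insert c.com -> 10.0.0.3 (expiry=20+5=25). clock=20
Op 8: tick 5 -> clock=25. purged={b.com,c.com}
Op 9: tick 6 -> clock=31.
Op 10: insert d.com -> 10.0.0.3 (expiry=31+2=33). clock=31
Op 11: tick 1 -> clock=32.
Op 12: tick 2 -> clock=34. purged={d.com}
Op 13: insert b.com -> 10.0.0.3 (expiry=34+5=39). clock=34
Op 14: tick 5 -> clock=39. purged={b.com}
Op 15: insert b.com -> 10.0.0.2 (expiry=39+5=44). clock=39
Op 16: tick 3 -> clock=42.
Op 17: insert b.com -> 10.0.0.2 (expiry=42+2=44). clock=42
Op 18: tick 3 -> clock=45. purged={b.com}
Op 19: insert a.com -> 10.0.0.3 (expiry=45+2=47). clock=45
Op 20: tick 3 -> clock=48. purged={a.com}
Op 21: insert d.com -> 10.0.0.2 (expiry=48+2=50). clock=48
Op 22: insert a.com -> 10.0.0.2 (expiry=48+3=51). clock=48
Final clock = 48
Final cache (unexpired): {a.com,d.com} -> size=2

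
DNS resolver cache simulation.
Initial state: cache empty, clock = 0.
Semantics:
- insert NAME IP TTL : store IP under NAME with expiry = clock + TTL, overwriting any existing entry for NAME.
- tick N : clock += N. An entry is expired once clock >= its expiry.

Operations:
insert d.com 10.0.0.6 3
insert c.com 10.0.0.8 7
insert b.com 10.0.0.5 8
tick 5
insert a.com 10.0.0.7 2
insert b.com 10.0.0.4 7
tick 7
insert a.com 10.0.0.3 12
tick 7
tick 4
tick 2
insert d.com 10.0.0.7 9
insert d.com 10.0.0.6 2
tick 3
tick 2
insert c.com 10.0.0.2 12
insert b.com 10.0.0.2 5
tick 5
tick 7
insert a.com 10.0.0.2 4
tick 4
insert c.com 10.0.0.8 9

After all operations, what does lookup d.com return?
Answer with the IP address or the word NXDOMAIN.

Answer: NXDOMAIN

Derivation:
Op 1: insert d.com -> 10.0.0.6 (expiry=0+3=3). clock=0
Op 2: insert c.com -> 10.0.0.8 (expiry=0+7=7). clock=0
Op 3: insert b.com -> 10.0.0.5 (expiry=0+8=8). clock=0
Op 4: tick 5 -> clock=5. purged={d.com}
Op 5: insert a.com -> 10.0.0.7 (expiry=5+2=7). clock=5
Op 6: insert b.com -> 10.0.0.4 (expiry=5+7=12). clock=5
Op 7: tick 7 -> clock=12. purged={a.com,b.com,c.com}
Op 8: insert a.com -> 10.0.0.3 (expiry=12+12=24). clock=12
Op 9: tick 7 -> clock=19.
Op 10: tick 4 -> clock=23.
Op 11: tick 2 -> clock=25. purged={a.com}
Op 12: insert d.com -> 10.0.0.7 (expiry=25+9=34). clock=25
Op 13: insert d.com -> 10.0.0.6 (expiry=25+2=27). clock=25
Op 14: tick 3 -> clock=28. purged={d.com}
Op 15: tick 2 -> clock=30.
Op 16: insert c.com -> 10.0.0.2 (expiry=30+12=42). clock=30
Op 17: insert b.com -> 10.0.0.2 (expiry=30+5=35). clock=30
Op 18: tick 5 -> clock=35. purged={b.com}
Op 19: tick 7 -> clock=42. purged={c.com}
Op 20: insert a.com -> 10.0.0.2 (expiry=42+4=46). clock=42
Op 21: tick 4 -> clock=46. purged={a.com}
Op 22: insert c.com -> 10.0.0.8 (expiry=46+9=55). clock=46
lookup d.com: not in cache (expired or never inserted)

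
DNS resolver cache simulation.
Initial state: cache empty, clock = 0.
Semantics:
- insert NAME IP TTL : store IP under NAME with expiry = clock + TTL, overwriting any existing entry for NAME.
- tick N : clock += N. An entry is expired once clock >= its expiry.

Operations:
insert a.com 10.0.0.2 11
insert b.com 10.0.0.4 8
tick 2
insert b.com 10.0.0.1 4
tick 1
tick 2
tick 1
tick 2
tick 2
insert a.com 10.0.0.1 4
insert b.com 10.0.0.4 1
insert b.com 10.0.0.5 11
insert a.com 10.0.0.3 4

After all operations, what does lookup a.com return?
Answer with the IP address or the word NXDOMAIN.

Answer: 10.0.0.3

Derivation:
Op 1: insert a.com -> 10.0.0.2 (expiry=0+11=11). clock=0
Op 2: insert b.com -> 10.0.0.4 (expiry=0+8=8). clock=0
Op 3: tick 2 -> clock=2.
Op 4: insert b.com -> 10.0.0.1 (expiry=2+4=6). clock=2
Op 5: tick 1 -> clock=3.
Op 6: tick 2 -> clock=5.
Op 7: tick 1 -> clock=6. purged={b.com}
Op 8: tick 2 -> clock=8.
Op 9: tick 2 -> clock=10.
Op 10: insert a.com -> 10.0.0.1 (expiry=10+4=14). clock=10
Op 11: insert b.com -> 10.0.0.4 (expiry=10+1=11). clock=10
Op 12: insert b.com -> 10.0.0.5 (expiry=10+11=21). clock=10
Op 13: insert a.com -> 10.0.0.3 (expiry=10+4=14). clock=10
lookup a.com: present, ip=10.0.0.3 expiry=14 > clock=10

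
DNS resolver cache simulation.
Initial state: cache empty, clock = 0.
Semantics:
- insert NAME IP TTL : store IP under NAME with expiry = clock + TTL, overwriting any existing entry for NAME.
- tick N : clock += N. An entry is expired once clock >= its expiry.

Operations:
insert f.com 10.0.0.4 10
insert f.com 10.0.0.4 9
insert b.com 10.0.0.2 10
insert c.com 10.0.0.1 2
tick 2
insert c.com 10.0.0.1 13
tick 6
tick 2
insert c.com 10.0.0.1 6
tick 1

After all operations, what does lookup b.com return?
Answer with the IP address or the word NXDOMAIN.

Op 1: insert f.com -> 10.0.0.4 (expiry=0+10=10). clock=0
Op 2: insert f.com -> 10.0.0.4 (expiry=0+9=9). clock=0
Op 3: insert b.com -> 10.0.0.2 (expiry=0+10=10). clock=0
Op 4: insert c.com -> 10.0.0.1 (expiry=0+2=2). clock=0
Op 5: tick 2 -> clock=2. purged={c.com}
Op 6: insert c.com -> 10.0.0.1 (expiry=2+13=15). clock=2
Op 7: tick 6 -> clock=8.
Op 8: tick 2 -> clock=10. purged={b.com,f.com}
Op 9: insert c.com -> 10.0.0.1 (expiry=10+6=16). clock=10
Op 10: tick 1 -> clock=11.
lookup b.com: not in cache (expired or never inserted)

Answer: NXDOMAIN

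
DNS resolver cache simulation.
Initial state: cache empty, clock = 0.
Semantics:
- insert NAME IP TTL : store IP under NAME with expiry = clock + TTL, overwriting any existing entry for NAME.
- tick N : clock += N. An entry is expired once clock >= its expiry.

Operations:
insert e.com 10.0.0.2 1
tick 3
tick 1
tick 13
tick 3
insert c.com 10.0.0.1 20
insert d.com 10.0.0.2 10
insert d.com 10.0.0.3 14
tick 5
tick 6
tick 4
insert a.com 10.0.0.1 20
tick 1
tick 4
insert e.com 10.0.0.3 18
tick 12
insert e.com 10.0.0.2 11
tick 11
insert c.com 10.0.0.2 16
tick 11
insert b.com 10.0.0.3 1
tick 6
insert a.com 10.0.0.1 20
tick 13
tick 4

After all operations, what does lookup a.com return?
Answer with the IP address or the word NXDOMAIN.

Op 1: insert e.com -> 10.0.0.2 (expiry=0+1=1). clock=0
Op 2: tick 3 -> clock=3. purged={e.com}
Op 3: tick 1 -> clock=4.
Op 4: tick 13 -> clock=17.
Op 5: tick 3 -> clock=20.
Op 6: insert c.com -> 10.0.0.1 (expiry=20+20=40). clock=20
Op 7: insert d.com -> 10.0.0.2 (expiry=20+10=30). clock=20
Op 8: insert d.com -> 10.0.0.3 (expiry=20+14=34). clock=20
Op 9: tick 5 -> clock=25.
Op 10: tick 6 -> clock=31.
Op 11: tick 4 -> clock=35. purged={d.com}
Op 12: insert a.com -> 10.0.0.1 (expiry=35+20=55). clock=35
Op 13: tick 1 -> clock=36.
Op 14: tick 4 -> clock=40. purged={c.com}
Op 15: insert e.com -> 10.0.0.3 (expiry=40+18=58). clock=40
Op 16: tick 12 -> clock=52.
Op 17: insert e.com -> 10.0.0.2 (expiry=52+11=63). clock=52
Op 18: tick 11 -> clock=63. purged={a.com,e.com}
Op 19: insert c.com -> 10.0.0.2 (expiry=63+16=79). clock=63
Op 20: tick 11 -> clock=74.
Op 21: insert b.com -> 10.0.0.3 (expiry=74+1=75). clock=74
Op 22: tick 6 -> clock=80. purged={b.com,c.com}
Op 23: insert a.com -> 10.0.0.1 (expiry=80+20=100). clock=80
Op 24: tick 13 -> clock=93.
Op 25: tick 4 -> clock=97.
lookup a.com: present, ip=10.0.0.1 expiry=100 > clock=97

Answer: 10.0.0.1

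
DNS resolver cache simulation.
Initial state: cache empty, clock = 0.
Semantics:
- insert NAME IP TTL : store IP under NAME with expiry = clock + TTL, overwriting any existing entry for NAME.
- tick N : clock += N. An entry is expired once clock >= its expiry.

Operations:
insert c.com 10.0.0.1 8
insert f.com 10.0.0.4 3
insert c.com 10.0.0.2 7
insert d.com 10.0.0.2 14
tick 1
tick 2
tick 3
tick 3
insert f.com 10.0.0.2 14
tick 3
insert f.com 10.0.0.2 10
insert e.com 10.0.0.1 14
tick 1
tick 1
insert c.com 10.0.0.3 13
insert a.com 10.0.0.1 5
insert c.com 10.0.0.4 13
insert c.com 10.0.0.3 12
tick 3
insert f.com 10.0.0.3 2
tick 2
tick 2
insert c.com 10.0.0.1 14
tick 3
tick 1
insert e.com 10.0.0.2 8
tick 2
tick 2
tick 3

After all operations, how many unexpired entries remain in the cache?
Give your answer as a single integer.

Op 1: insert c.com -> 10.0.0.1 (expiry=0+8=8). clock=0
Op 2: insert f.com -> 10.0.0.4 (expiry=0+3=3). clock=0
Op 3: insert c.com -> 10.0.0.2 (expiry=0+7=7). clock=0
Op 4: insert d.com -> 10.0.0.2 (expiry=0+14=14). clock=0
Op 5: tick 1 -> clock=1.
Op 6: tick 2 -> clock=3. purged={f.com}
Op 7: tick 3 -> clock=6.
Op 8: tick 3 -> clock=9. purged={c.com}
Op 9: insert f.com -> 10.0.0.2 (expiry=9+14=23). clock=9
Op 10: tick 3 -> clock=12.
Op 11: insert f.com -> 10.0.0.2 (expiry=12+10=22). clock=12
Op 12: insert e.com -> 10.0.0.1 (expiry=12+14=26). clock=12
Op 13: tick 1 -> clock=13.
Op 14: tick 1 -> clock=14. purged={d.com}
Op 15: insert c.com -> 10.0.0.3 (expiry=14+13=27). clock=14
Op 16: insert a.com -> 10.0.0.1 (expiry=14+5=19). clock=14
Op 17: insert c.com -> 10.0.0.4 (expiry=14+13=27). clock=14
Op 18: insert c.com -> 10.0.0.3 (expiry=14+12=26). clock=14
Op 19: tick 3 -> clock=17.
Op 20: insert f.com -> 10.0.0.3 (expiry=17+2=19). clock=17
Op 21: tick 2 -> clock=19. purged={a.com,f.com}
Op 22: tick 2 -> clock=21.
Op 23: insert c.com -> 10.0.0.1 (expiry=21+14=35). clock=21
Op 24: tick 3 -> clock=24.
Op 25: tick 1 -> clock=25.
Op 26: insert e.com -> 10.0.0.2 (expiry=25+8=33). clock=25
Op 27: tick 2 -> clock=27.
Op 28: tick 2 -> clock=29.
Op 29: tick 3 -> clock=32.
Final cache (unexpired): {c.com,e.com} -> size=2

Answer: 2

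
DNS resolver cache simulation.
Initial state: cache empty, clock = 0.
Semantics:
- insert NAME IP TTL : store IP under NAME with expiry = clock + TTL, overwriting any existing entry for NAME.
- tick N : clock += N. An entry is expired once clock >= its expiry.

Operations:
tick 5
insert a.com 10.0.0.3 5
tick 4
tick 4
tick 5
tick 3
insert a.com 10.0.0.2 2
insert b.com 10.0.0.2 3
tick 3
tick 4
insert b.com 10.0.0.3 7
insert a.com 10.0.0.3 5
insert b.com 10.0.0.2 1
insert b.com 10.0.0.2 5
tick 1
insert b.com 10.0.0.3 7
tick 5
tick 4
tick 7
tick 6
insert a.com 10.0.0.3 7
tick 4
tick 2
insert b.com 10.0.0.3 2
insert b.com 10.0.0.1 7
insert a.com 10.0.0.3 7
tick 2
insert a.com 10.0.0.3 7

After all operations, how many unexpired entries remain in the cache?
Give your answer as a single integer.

Op 1: tick 5 -> clock=5.
Op 2: insert a.com -> 10.0.0.3 (expiry=5+5=10). clock=5
Op 3: tick 4 -> clock=9.
Op 4: tick 4 -> clock=13. purged={a.com}
Op 5: tick 5 -> clock=18.
Op 6: tick 3 -> clock=21.
Op 7: insert a.com -> 10.0.0.2 (expiry=21+2=23). clock=21
Op 8: insert b.com -> 10.0.0.2 (expiry=21+3=24). clock=21
Op 9: tick 3 -> clock=24. purged={a.com,b.com}
Op 10: tick 4 -> clock=28.
Op 11: insert b.com -> 10.0.0.3 (expiry=28+7=35). clock=28
Op 12: insert a.com -> 10.0.0.3 (expiry=28+5=33). clock=28
Op 13: insert b.com -> 10.0.0.2 (expiry=28+1=29). clock=28
Op 14: insert b.com -> 10.0.0.2 (expiry=28+5=33). clock=28
Op 15: tick 1 -> clock=29.
Op 16: insert b.com -> 10.0.0.3 (expiry=29+7=36). clock=29
Op 17: tick 5 -> clock=34. purged={a.com}
Op 18: tick 4 -> clock=38. purged={b.com}
Op 19: tick 7 -> clock=45.
Op 20: tick 6 -> clock=51.
Op 21: insert a.com -> 10.0.0.3 (expiry=51+7=58). clock=51
Op 22: tick 4 -> clock=55.
Op 23: tick 2 -> clock=57.
Op 24: insert b.com -> 10.0.0.3 (expiry=57+2=59). clock=57
Op 25: insert b.com -> 10.0.0.1 (expiry=57+7=64). clock=57
Op 26: insert a.com -> 10.0.0.3 (expiry=57+7=64). clock=57
Op 27: tick 2 -> clock=59.
Op 28: insert a.com -> 10.0.0.3 (expiry=59+7=66). clock=59
Final cache (unexpired): {a.com,b.com} -> size=2

Answer: 2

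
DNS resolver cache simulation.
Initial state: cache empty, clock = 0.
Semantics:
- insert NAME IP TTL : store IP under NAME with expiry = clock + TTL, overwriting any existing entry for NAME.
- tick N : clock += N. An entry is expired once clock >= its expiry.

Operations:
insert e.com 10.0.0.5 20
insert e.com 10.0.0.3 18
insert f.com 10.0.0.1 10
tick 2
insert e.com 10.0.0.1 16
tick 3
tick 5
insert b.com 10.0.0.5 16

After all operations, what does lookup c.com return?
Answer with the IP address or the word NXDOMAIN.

Op 1: insert e.com -> 10.0.0.5 (expiry=0+20=20). clock=0
Op 2: insert e.com -> 10.0.0.3 (expiry=0+18=18). clock=0
Op 3: insert f.com -> 10.0.0.1 (expiry=0+10=10). clock=0
Op 4: tick 2 -> clock=2.
Op 5: insert e.com -> 10.0.0.1 (expiry=2+16=18). clock=2
Op 6: tick 3 -> clock=5.
Op 7: tick 5 -> clock=10. purged={f.com}
Op 8: insert b.com -> 10.0.0.5 (expiry=10+16=26). clock=10
lookup c.com: not in cache (expired or never inserted)

Answer: NXDOMAIN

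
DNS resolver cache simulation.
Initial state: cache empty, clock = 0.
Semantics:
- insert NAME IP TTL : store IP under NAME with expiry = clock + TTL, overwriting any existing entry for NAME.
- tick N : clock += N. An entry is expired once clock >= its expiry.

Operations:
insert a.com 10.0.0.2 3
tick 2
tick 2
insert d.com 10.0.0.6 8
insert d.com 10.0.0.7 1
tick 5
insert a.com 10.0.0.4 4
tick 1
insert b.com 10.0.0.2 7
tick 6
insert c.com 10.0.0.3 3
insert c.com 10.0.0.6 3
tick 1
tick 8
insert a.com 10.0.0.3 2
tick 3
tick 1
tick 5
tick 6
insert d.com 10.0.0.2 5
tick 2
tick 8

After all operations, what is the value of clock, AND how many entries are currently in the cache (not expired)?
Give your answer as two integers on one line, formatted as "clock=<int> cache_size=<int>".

Answer: clock=50 cache_size=0

Derivation:
Op 1: insert a.com -> 10.0.0.2 (expiry=0+3=3). clock=0
Op 2: tick 2 -> clock=2.
Op 3: tick 2 -> clock=4. purged={a.com}
Op 4: insert d.com -> 10.0.0.6 (expiry=4+8=12). clock=4
Op 5: insert d.com -> 10.0.0.7 (expiry=4+1=5). clock=4
Op 6: tick 5 -> clock=9. purged={d.com}
Op 7: insert a.com -> 10.0.0.4 (expiry=9+4=13). clock=9
Op 8: tick 1 -> clock=10.
Op 9: insert b.com -> 10.0.0.2 (expiry=10+7=17). clock=10
Op 10: tick 6 -> clock=16. purged={a.com}
Op 11: insert c.com -> 10.0.0.3 (expiry=16+3=19). clock=16
Op 12: insert c.com -> 10.0.0.6 (expiry=16+3=19). clock=16
Op 13: tick 1 -> clock=17. purged={b.com}
Op 14: tick 8 -> clock=25. purged={c.com}
Op 15: insert a.com -> 10.0.0.3 (expiry=25+2=27). clock=25
Op 16: tick 3 -> clock=28. purged={a.com}
Op 17: tick 1 -> clock=29.
Op 18: tick 5 -> clock=34.
Op 19: tick 6 -> clock=40.
Op 20: insert d.com -> 10.0.0.2 (expiry=40+5=45). clock=40
Op 21: tick 2 -> clock=42.
Op 22: tick 8 -> clock=50. purged={d.com}
Final clock = 50
Final cache (unexpired): {} -> size=0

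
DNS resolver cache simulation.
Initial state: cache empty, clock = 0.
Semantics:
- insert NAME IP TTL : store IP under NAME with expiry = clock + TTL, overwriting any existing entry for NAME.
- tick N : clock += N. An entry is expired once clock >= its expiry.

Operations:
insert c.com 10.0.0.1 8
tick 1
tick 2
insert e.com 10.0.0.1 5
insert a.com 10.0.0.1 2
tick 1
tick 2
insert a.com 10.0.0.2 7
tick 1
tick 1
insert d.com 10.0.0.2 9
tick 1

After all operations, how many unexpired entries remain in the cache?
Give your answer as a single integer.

Op 1: insert c.com -> 10.0.0.1 (expiry=0+8=8). clock=0
Op 2: tick 1 -> clock=1.
Op 3: tick 2 -> clock=3.
Op 4: insert e.com -> 10.0.0.1 (expiry=3+5=8). clock=3
Op 5: insert a.com -> 10.0.0.1 (expiry=3+2=5). clock=3
Op 6: tick 1 -> clock=4.
Op 7: tick 2 -> clock=6. purged={a.com}
Op 8: insert a.com -> 10.0.0.2 (expiry=6+7=13). clock=6
Op 9: tick 1 -> clock=7.
Op 10: tick 1 -> clock=8. purged={c.com,e.com}
Op 11: insert d.com -> 10.0.0.2 (expiry=8+9=17). clock=8
Op 12: tick 1 -> clock=9.
Final cache (unexpired): {a.com,d.com} -> size=2

Answer: 2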